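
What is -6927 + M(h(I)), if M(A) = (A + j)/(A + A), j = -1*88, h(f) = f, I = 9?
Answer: -124765/18 ≈ -6931.4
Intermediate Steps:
j = -88
M(A) = (-88 + A)/(2*A) (M(A) = (A - 88)/(A + A) = (-88 + A)/((2*A)) = (-88 + A)*(1/(2*A)) = (-88 + A)/(2*A))
-6927 + M(h(I)) = -6927 + (½)*(-88 + 9)/9 = -6927 + (½)*(⅑)*(-79) = -6927 - 79/18 = -124765/18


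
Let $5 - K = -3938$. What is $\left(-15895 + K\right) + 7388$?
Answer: $-4564$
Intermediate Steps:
$K = 3943$ ($K = 5 - -3938 = 5 + 3938 = 3943$)
$\left(-15895 + K\right) + 7388 = \left(-15895 + 3943\right) + 7388 = -11952 + 7388 = -4564$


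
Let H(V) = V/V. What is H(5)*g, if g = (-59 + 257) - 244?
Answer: -46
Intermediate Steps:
H(V) = 1
g = -46 (g = 198 - 244 = -46)
H(5)*g = 1*(-46) = -46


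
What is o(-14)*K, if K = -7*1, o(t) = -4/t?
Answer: -2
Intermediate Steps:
K = -7
o(-14)*K = -4/(-14)*(-7) = -4*(-1/14)*(-7) = (2/7)*(-7) = -2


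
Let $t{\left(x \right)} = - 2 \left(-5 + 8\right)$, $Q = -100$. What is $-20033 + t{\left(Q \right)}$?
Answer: $-20039$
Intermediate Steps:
$t{\left(x \right)} = -6$ ($t{\left(x \right)} = \left(-2\right) 3 = -6$)
$-20033 + t{\left(Q \right)} = -20033 - 6 = -20039$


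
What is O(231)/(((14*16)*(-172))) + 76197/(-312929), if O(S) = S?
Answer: -429714945/1722361216 ≈ -0.24949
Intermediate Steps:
O(231)/(((14*16)*(-172))) + 76197/(-312929) = 231/(((14*16)*(-172))) + 76197/(-312929) = 231/((224*(-172))) + 76197*(-1/312929) = 231/(-38528) - 76197/312929 = 231*(-1/38528) - 76197/312929 = -33/5504 - 76197/312929 = -429714945/1722361216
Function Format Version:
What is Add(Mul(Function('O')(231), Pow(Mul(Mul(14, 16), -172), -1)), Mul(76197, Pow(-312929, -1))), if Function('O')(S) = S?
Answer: Rational(-429714945, 1722361216) ≈ -0.24949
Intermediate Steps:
Add(Mul(Function('O')(231), Pow(Mul(Mul(14, 16), -172), -1)), Mul(76197, Pow(-312929, -1))) = Add(Mul(231, Pow(Mul(Mul(14, 16), -172), -1)), Mul(76197, Pow(-312929, -1))) = Add(Mul(231, Pow(Mul(224, -172), -1)), Mul(76197, Rational(-1, 312929))) = Add(Mul(231, Pow(-38528, -1)), Rational(-76197, 312929)) = Add(Mul(231, Rational(-1, 38528)), Rational(-76197, 312929)) = Add(Rational(-33, 5504), Rational(-76197, 312929)) = Rational(-429714945, 1722361216)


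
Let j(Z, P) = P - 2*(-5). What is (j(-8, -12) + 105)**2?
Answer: 10609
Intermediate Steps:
j(Z, P) = 10 + P (j(Z, P) = P + 10 = 10 + P)
(j(-8, -12) + 105)**2 = ((10 - 12) + 105)**2 = (-2 + 105)**2 = 103**2 = 10609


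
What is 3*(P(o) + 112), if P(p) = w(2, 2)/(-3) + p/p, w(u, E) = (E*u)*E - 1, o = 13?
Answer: 332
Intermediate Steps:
w(u, E) = -1 + u*E**2 (w(u, E) = u*E**2 - 1 = -1 + u*E**2)
P(p) = -4/3 (P(p) = (-1 + 2*2**2)/(-3) + p/p = (-1 + 2*4)*(-1/3) + 1 = (-1 + 8)*(-1/3) + 1 = 7*(-1/3) + 1 = -7/3 + 1 = -4/3)
3*(P(o) + 112) = 3*(-4/3 + 112) = 3*(332/3) = 332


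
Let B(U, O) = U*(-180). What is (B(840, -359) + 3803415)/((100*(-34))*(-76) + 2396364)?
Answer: 521745/379252 ≈ 1.3757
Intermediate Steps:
B(U, O) = -180*U
(B(840, -359) + 3803415)/((100*(-34))*(-76) + 2396364) = (-180*840 + 3803415)/((100*(-34))*(-76) + 2396364) = (-151200 + 3803415)/(-3400*(-76) + 2396364) = 3652215/(258400 + 2396364) = 3652215/2654764 = 3652215*(1/2654764) = 521745/379252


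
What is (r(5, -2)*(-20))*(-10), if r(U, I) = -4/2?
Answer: -400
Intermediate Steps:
r(U, I) = -2 (r(U, I) = -4*½ = -2)
(r(5, -2)*(-20))*(-10) = -2*(-20)*(-10) = 40*(-10) = -400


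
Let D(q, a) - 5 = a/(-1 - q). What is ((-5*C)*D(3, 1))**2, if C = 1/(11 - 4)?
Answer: 9025/784 ≈ 11.511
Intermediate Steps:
D(q, a) = 5 + a/(-1 - q)
C = 1/7 ≈ 0.14286
((-5*C)*D(3, 1))**2 = ((-5*1/7)*((5 - 1*1 + 5*3)/(1 + 3)))**2 = (-5*(5 - 1 + 15)/(7*4))**2 = (-5*19/28)**2 = (-5/7*19/4)**2 = (-95/28)**2 = 9025/784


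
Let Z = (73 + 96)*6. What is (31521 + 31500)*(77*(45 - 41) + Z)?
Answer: 83313762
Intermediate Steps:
Z = 1014 (Z = 169*6 = 1014)
(31521 + 31500)*(77*(45 - 41) + Z) = (31521 + 31500)*(77*(45 - 41) + 1014) = 63021*(77*4 + 1014) = 63021*(308 + 1014) = 63021*1322 = 83313762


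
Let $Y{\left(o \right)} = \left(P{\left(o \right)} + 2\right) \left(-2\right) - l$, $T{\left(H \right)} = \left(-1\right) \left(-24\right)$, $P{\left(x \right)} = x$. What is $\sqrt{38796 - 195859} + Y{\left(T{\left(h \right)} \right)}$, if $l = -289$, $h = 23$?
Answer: $237 + i \sqrt{157063} \approx 237.0 + 396.31 i$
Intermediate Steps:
$T{\left(H \right)} = 24$
$Y{\left(o \right)} = 285 - 2 o$ ($Y{\left(o \right)} = \left(o + 2\right) \left(-2\right) - -289 = \left(2 + o\right) \left(-2\right) + 289 = \left(-4 - 2 o\right) + 289 = 285 - 2 o$)
$\sqrt{38796 - 195859} + Y{\left(T{\left(h \right)} \right)} = \sqrt{38796 - 195859} + \left(285 - 48\right) = \sqrt{-157063} + \left(285 - 48\right) = i \sqrt{157063} + 237 = 237 + i \sqrt{157063}$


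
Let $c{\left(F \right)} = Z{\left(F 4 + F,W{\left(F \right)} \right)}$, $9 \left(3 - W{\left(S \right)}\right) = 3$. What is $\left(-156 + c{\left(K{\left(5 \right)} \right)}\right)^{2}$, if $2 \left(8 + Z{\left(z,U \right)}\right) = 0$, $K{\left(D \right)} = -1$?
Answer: $26896$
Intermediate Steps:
$W{\left(S \right)} = \frac{8}{3}$ ($W{\left(S \right)} = 3 - \frac{1}{3} = \frac{8}{3}$)
$Z{\left(z,U \right)} = -8$ ($Z{\left(z,U \right)} = -8 + \frac{1}{2} \cdot 0 = -8 + 0 = -8$)
$c{\left(F \right)} = -8$
$\left(-156 + c{\left(K{\left(5 \right)} \right)}\right)^{2} = \left(-156 - 8\right)^{2} = \left(-164\right)^{2} = 26896$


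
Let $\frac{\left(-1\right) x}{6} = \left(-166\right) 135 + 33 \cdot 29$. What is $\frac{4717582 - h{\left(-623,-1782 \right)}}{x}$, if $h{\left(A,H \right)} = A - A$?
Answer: $\frac{2358791}{64359} \approx 36.651$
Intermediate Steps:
$h{\left(A,H \right)} = 0$
$x = 128718$ ($x = - 6 \left(\left(-166\right) 135 + 33 \cdot 29\right) = - 6 \left(-22410 + 957\right) = \left(-6\right) \left(-21453\right) = 128718$)
$\frac{4717582 - h{\left(-623,-1782 \right)}}{x} = \frac{4717582 - 0}{128718} = \left(4717582 + 0\right) \frac{1}{128718} = 4717582 \cdot \frac{1}{128718} = \frac{2358791}{64359}$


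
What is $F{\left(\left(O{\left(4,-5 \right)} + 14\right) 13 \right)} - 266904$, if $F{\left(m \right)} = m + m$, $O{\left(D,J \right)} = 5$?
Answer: $-266410$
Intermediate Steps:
$F{\left(m \right)} = 2 m$
$F{\left(\left(O{\left(4,-5 \right)} + 14\right) 13 \right)} - 266904 = 2 \left(5 + 14\right) 13 - 266904 = 2 \cdot 19 \cdot 13 - 266904 = 2 \cdot 247 - 266904 = 494 - 266904 = -266410$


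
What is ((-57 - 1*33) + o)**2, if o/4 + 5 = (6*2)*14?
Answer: 315844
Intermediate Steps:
o = 652 (o = -20 + 4*((6*2)*14) = -20 + 4*(12*14) = -20 + 4*168 = -20 + 672 = 652)
((-57 - 1*33) + o)**2 = ((-57 - 1*33) + 652)**2 = ((-57 - 33) + 652)**2 = (-90 + 652)**2 = 562**2 = 315844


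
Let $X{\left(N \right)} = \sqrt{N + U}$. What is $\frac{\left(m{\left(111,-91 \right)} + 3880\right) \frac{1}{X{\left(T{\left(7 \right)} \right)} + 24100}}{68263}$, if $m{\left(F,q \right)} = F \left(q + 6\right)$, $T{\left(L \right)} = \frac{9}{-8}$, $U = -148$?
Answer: $- \frac{1071004000}{317182745677759} + \frac{11110 i \sqrt{2386}}{317182745677759} \approx -3.3766 \cdot 10^{-6} + 1.711 \cdot 10^{-9} i$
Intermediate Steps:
$T{\left(L \right)} = - \frac{9}{8}$ ($T{\left(L \right)} = 9 \left(- \frac{1}{8}\right) = - \frac{9}{8}$)
$X{\left(N \right)} = \sqrt{-148 + N}$ ($X{\left(N \right)} = \sqrt{N - 148} = \sqrt{-148 + N}$)
$m{\left(F,q \right)} = F \left(6 + q\right)$
$\frac{\left(m{\left(111,-91 \right)} + 3880\right) \frac{1}{X{\left(T{\left(7 \right)} \right)} + 24100}}{68263} = \frac{\left(111 \left(6 - 91\right) + 3880\right) \frac{1}{\sqrt{-148 - \frac{9}{8}} + 24100}}{68263} = \frac{111 \left(-85\right) + 3880}{\sqrt{- \frac{1193}{8}} + 24100} \cdot \frac{1}{68263} = \frac{-9435 + 3880}{\frac{i \sqrt{2386}}{4} + 24100} \cdot \frac{1}{68263} = - \frac{5555}{24100 + \frac{i \sqrt{2386}}{4}} \cdot \frac{1}{68263} = - \frac{5555}{68263 \left(24100 + \frac{i \sqrt{2386}}{4}\right)}$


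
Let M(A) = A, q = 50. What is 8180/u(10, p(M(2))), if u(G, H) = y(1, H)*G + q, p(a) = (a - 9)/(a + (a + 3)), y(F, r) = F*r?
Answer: 409/2 ≈ 204.50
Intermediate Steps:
p(a) = (-9 + a)/(3 + 2*a) (p(a) = (-9 + a)/(a + (3 + a)) = (-9 + a)/(3 + 2*a))
u(G, H) = 50 + G*H (u(G, H) = (1*H)*G + 50 = H*G + 50 = G*H + 50 = 50 + G*H)
8180/u(10, p(M(2))) = 8180/(50 + 10*((-9 + 2)/(3 + 2*2))) = 8180/(50 + 10*(-7/(3 + 4))) = 8180/(50 + 10*(-7/7)) = 8180/(50 + 10*((⅐)*(-7))) = 8180/(50 + 10*(-1)) = 8180/(50 - 10) = 8180/40 = 8180*(1/40) = 409/2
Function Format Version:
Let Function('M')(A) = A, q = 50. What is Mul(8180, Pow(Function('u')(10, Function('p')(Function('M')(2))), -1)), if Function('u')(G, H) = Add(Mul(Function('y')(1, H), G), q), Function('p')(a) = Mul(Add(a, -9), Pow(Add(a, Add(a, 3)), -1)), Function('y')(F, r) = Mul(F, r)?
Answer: Rational(409, 2) ≈ 204.50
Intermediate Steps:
Function('p')(a) = Mul(Pow(Add(3, Mul(2, a)), -1), Add(-9, a)) (Function('p')(a) = Mul(Add(-9, a), Pow(Add(a, Add(3, a)), -1)) = Mul(Add(-9, a), Pow(Add(3, Mul(2, a)), -1)) = Mul(Pow(Add(3, Mul(2, a)), -1), Add(-9, a)))
Function('u')(G, H) = Add(50, Mul(G, H)) (Function('u')(G, H) = Add(Mul(Mul(1, H), G), 50) = Add(Mul(H, G), 50) = Add(Mul(G, H), 50) = Add(50, Mul(G, H)))
Mul(8180, Pow(Function('u')(10, Function('p')(Function('M')(2))), -1)) = Mul(8180, Pow(Add(50, Mul(10, Mul(Pow(Add(3, Mul(2, 2)), -1), Add(-9, 2)))), -1)) = Mul(8180, Pow(Add(50, Mul(10, Mul(Pow(Add(3, 4), -1), -7))), -1)) = Mul(8180, Pow(Add(50, Mul(10, Mul(Pow(7, -1), -7))), -1)) = Mul(8180, Pow(Add(50, Mul(10, Mul(Rational(1, 7), -7))), -1)) = Mul(8180, Pow(Add(50, Mul(10, -1)), -1)) = Mul(8180, Pow(Add(50, -10), -1)) = Mul(8180, Pow(40, -1)) = Mul(8180, Rational(1, 40)) = Rational(409, 2)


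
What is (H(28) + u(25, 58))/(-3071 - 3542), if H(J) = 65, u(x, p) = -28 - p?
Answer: 21/6613 ≈ 0.0031756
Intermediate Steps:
(H(28) + u(25, 58))/(-3071 - 3542) = (65 + (-28 - 1*58))/(-3071 - 3542) = (65 + (-28 - 58))/(-6613) = (65 - 86)*(-1/6613) = -21*(-1/6613) = 21/6613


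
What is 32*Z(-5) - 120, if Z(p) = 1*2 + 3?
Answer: 40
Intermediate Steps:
Z(p) = 5 (Z(p) = 2 + 3 = 5)
32*Z(-5) - 120 = 32*5 - 120 = 160 - 120 = 40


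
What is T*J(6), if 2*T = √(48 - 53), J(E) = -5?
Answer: -5*I*√5/2 ≈ -5.5902*I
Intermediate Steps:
T = I*√5/2 (T = √(48 - 53)/2 = √(-5)/2 = (I*√5)/2 = I*√5/2 ≈ 1.118*I)
T*J(6) = (I*√5/2)*(-5) = -5*I*√5/2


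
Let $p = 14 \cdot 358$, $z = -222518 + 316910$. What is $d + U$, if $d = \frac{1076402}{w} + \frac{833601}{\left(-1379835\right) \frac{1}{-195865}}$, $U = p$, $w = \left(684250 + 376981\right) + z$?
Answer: $\frac{13111719985459735}{106304604147} \approx 1.2334 \cdot 10^{5}$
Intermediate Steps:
$z = 94392$
$w = 1155623$ ($w = \left(684250 + 376981\right) + 94392 = 1061231 + 94392 = 1155623$)
$p = 5012$
$U = 5012$
$d = \frac{12578921309474971}{106304604147}$ ($d = \frac{1076402}{1155623} + \frac{833601}{\left(-1379835\right) \frac{1}{-195865}} = 1076402 \cdot \frac{1}{1155623} + \frac{833601}{\left(-1379835\right) \left(- \frac{1}{195865}\right)} = \frac{1076402}{1155623} + \frac{833601}{\frac{275967}{39173}} = \frac{1076402}{1155623} + 833601 \cdot \frac{39173}{275967} = \frac{1076402}{1155623} + \frac{10884883991}{91989} = \frac{12578921309474971}{106304604147} \approx 1.1833 \cdot 10^{5}$)
$d + U = \frac{12578921309474971}{106304604147} + 5012 = \frac{13111719985459735}{106304604147}$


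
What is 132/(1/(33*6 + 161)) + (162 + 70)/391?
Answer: 18528940/391 ≈ 47389.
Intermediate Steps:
132/(1/(33*6 + 161)) + (162 + 70)/391 = 132/(1/(198 + 161)) + 232*(1/391) = 132/(1/359) + 232/391 = 132*359 + 232/391 = 47388 + 232/391 = 18528940/391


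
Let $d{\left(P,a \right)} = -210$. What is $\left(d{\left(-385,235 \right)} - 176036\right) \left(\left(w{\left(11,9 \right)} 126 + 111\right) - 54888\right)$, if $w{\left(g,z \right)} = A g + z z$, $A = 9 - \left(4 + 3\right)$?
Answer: $7366906554$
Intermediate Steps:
$A = 2$ ($A = 9 - 7 = 2$)
$w{\left(g,z \right)} = z^{2} + 2 g$ ($w{\left(g,z \right)} = 2 g + z z = 2 g + z^{2} = z^{2} + 2 g$)
$\left(d{\left(-385,235 \right)} - 176036\right) \left(\left(w{\left(11,9 \right)} 126 + 111\right) - 54888\right) = \left(-210 - 176036\right) \left(\left(\left(9^{2} + 2 \cdot 11\right) 126 + 111\right) - 54888\right) = - 176246 \left(\left(\left(81 + 22\right) 126 + 111\right) - 54888\right) = - 176246 \left(\left(103 \cdot 126 + 111\right) - 54888\right) = - 176246 \left(\left(12978 + 111\right) - 54888\right) = - 176246 \left(13089 - 54888\right) = \left(-176246\right) \left(-41799\right) = 7366906554$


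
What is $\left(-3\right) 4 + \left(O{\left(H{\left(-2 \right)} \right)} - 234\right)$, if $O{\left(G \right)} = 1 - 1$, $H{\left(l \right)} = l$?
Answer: $-246$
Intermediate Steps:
$O{\left(G \right)} = 0$ ($O{\left(G \right)} = 1 - 1 = 0$)
$\left(-3\right) 4 + \left(O{\left(H{\left(-2 \right)} \right)} - 234\right) = \left(-3\right) 4 + \left(0 - 234\right) = -12 - 234 = -246$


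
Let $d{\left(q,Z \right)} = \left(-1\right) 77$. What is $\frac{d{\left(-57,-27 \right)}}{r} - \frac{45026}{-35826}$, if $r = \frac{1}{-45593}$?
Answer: $\frac{62886493006}{17913} \approx 3.5107 \cdot 10^{6}$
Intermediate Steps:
$r = - \frac{1}{45593} \approx -2.1933 \cdot 10^{-5}$
$d{\left(q,Z \right)} = -77$
$\frac{d{\left(-57,-27 \right)}}{r} - \frac{45026}{-35826} = - \frac{77}{- \frac{1}{45593}} - \frac{45026}{-35826} = \left(-77\right) \left(-45593\right) - - \frac{22513}{17913} = 3510661 + \frac{22513}{17913} = \frac{62886493006}{17913}$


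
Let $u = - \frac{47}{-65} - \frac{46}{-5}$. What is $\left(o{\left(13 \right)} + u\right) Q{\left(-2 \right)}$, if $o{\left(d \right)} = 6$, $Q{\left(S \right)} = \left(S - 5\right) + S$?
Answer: $- \frac{1863}{13} \approx -143.31$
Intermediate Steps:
$Q{\left(S \right)} = -5 + 2 S$ ($Q{\left(S \right)} = \left(-5 + S\right) + S = -5 + 2 S$)
$u = \frac{129}{13}$ ($u = \left(-47\right) \left(- \frac{1}{65}\right) - - \frac{46}{5} = \frac{47}{65} + \frac{46}{5} = \frac{129}{13} \approx 9.9231$)
$\left(o{\left(13 \right)} + u\right) Q{\left(-2 \right)} = \left(6 + \frac{129}{13}\right) \left(-5 + 2 \left(-2\right)\right) = \frac{207 \left(-5 - 4\right)}{13} = \frac{207}{13} \left(-9\right) = - \frac{1863}{13}$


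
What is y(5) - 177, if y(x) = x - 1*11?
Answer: -183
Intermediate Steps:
y(x) = -11 + x (y(x) = x - 11 = -11 + x)
y(5) - 177 = (-11 + 5) - 177 = -6 - 177 = -183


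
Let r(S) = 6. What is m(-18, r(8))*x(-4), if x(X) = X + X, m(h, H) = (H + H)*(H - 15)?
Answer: 864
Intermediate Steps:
m(h, H) = 2*H*(-15 + H) (m(h, H) = (2*H)*(-15 + H) = 2*H*(-15 + H))
x(X) = 2*X
m(-18, r(8))*x(-4) = (2*6*(-15 + 6))*(2*(-4)) = (2*6*(-9))*(-8) = -108*(-8) = 864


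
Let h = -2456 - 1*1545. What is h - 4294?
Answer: -8295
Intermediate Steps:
h = -4001 (h = -2456 - 1545 = -4001)
h - 4294 = -4001 - 4294 = -8295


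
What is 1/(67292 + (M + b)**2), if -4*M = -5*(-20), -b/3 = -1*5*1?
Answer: 1/67392 ≈ 1.4839e-5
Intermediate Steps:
b = 15 (b = -3*(-1*5) = -(-15) = -3*(-5) = 15)
M = -25 (M = -(-5)*(-20)/4 = -1/4*100 = -25)
1/(67292 + (M + b)**2) = 1/(67292 + (-25 + 15)**2) = 1/(67292 + (-10)**2) = 1/(67292 + 100) = 1/67392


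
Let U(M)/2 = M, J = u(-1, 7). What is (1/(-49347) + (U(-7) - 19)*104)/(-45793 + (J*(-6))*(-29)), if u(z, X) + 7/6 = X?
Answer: 169358905/2209659966 ≈ 0.076645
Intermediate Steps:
u(z, X) = -7/6 + X
J = 35/6 (J = -7/6 + 7 = 35/6 ≈ 5.8333)
U(M) = 2*M
(1/(-49347) + (U(-7) - 19)*104)/(-45793 + (J*(-6))*(-29)) = (1/(-49347) + (2*(-7) - 19)*104)/(-45793 + ((35/6)*(-6))*(-29)) = (-1/49347 + (-14 - 19)*104)/(-45793 - 35*(-29)) = (-1/49347 - 33*104)/(-45793 + 1015) = (-1/49347 - 3432)/(-44778) = -169358905/49347*(-1/44778) = 169358905/2209659966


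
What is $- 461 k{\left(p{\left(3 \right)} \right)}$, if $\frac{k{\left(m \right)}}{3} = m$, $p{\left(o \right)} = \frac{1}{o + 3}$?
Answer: $- \frac{461}{2} \approx -230.5$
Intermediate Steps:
$p{\left(o \right)} = \frac{1}{3 + o}$
$k{\left(m \right)} = 3 m$
$- 461 k{\left(p{\left(3 \right)} \right)} = - 461 \frac{3}{3 + 3} = - 461 \cdot \frac{3}{6} = - 461 \cdot 3 \cdot \frac{1}{6} = \left(-461\right) \frac{1}{2} = - \frac{461}{2}$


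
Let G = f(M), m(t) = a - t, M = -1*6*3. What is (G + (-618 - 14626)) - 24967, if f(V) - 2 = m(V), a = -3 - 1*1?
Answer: -40195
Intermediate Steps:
M = -18 (M = -6*3 = -18)
a = -4 (a = -3 - 1 = -4)
m(t) = -4 - t
f(V) = -2 - V (f(V) = 2 + (-4 - V) = -2 - V)
G = 16 (G = -2 - 1*(-18) = -2 + 18 = 16)
(G + (-618 - 14626)) - 24967 = (16 + (-618 - 14626)) - 24967 = (16 - 15244) - 24967 = -15228 - 24967 = -40195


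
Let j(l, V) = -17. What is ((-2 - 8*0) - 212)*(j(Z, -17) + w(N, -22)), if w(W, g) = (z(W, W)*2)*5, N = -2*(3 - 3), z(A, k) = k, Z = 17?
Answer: 3638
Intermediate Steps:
N = 0 (N = -2*0 = 0)
w(W, g) = 10*W (w(W, g) = (W*2)*5 = (2*W)*5 = 10*W)
((-2 - 8*0) - 212)*(j(Z, -17) + w(N, -22)) = ((-2 - 8*0) - 212)*(-17 + 10*0) = ((-2 + 0) - 212)*(-17 + 0) = (-2 - 212)*(-17) = -214*(-17) = 3638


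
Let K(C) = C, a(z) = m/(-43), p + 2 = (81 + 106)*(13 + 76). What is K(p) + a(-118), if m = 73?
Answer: 715490/43 ≈ 16639.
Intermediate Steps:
p = 16641 (p = -2 + (81 + 106)*(13 + 76) = -2 + 187*89 = -2 + 16643 = 16641)
a(z) = -73/43 (a(z) = 73/(-43) = 73*(-1/43) = -73/43)
K(p) + a(-118) = 16641 - 73/43 = 715490/43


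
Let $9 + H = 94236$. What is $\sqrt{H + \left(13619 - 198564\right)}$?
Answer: $i \sqrt{90718} \approx 301.19 i$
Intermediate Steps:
$H = 94227$ ($H = -9 + 94236 = 94227$)
$\sqrt{H + \left(13619 - 198564\right)} = \sqrt{94227 + \left(13619 - 198564\right)} = \sqrt{94227 - 184945} = \sqrt{-90718} = i \sqrt{90718}$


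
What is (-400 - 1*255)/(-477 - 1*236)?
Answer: 655/713 ≈ 0.91865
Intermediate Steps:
(-400 - 1*255)/(-477 - 1*236) = (-400 - 255)/(-477 - 236) = -655/(-713) = -655*(-1/713) = 655/713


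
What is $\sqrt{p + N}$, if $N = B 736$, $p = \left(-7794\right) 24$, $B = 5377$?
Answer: $4 \sqrt{235651} \approx 1941.8$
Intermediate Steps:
$p = -187056$
$N = 3957472$ ($N = 5377 \cdot 736 = 3957472$)
$\sqrt{p + N} = \sqrt{-187056 + 3957472} = \sqrt{3770416} = 4 \sqrt{235651}$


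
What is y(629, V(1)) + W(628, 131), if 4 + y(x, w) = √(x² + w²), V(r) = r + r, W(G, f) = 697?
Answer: 693 + √395645 ≈ 1322.0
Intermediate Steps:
V(r) = 2*r
y(x, w) = -4 + √(w² + x²) (y(x, w) = -4 + √(x² + w²) = -4 + √(w² + x²))
y(629, V(1)) + W(628, 131) = (-4 + √((2*1)² + 629²)) + 697 = (-4 + √(2² + 395641)) + 697 = (-4 + √(4 + 395641)) + 697 = (-4 + √395645) + 697 = 693 + √395645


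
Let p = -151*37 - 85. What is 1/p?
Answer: -1/5672 ≈ -0.00017630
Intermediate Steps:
p = -5672 (p = -5587 - 85 = -5672)
1/p = 1/(-5672) = -1/5672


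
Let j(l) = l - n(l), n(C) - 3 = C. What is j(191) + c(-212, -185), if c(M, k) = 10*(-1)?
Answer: -13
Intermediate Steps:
c(M, k) = -10
n(C) = 3 + C
j(l) = -3 (j(l) = l - (3 + l) = l + (-3 - l) = -3)
j(191) + c(-212, -185) = -3 - 10 = -13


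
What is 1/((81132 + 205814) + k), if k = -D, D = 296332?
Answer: -1/9386 ≈ -0.00010654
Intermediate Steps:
k = -296332 (k = -1*296332 = -296332)
1/((81132 + 205814) + k) = 1/((81132 + 205814) - 296332) = 1/(286946 - 296332) = 1/(-9386) = -1/9386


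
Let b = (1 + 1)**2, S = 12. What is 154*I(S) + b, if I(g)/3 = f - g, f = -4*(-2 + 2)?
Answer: -5540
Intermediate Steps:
f = 0 (f = -4*0 = 0)
I(g) = -3*g (I(g) = 3*(0 - g) = 3*(-g) = -3*g)
b = 4 (b = 2**2 = 4)
154*I(S) + b = 154*(-3*12) + 4 = 154*(-36) + 4 = -5544 + 4 = -5540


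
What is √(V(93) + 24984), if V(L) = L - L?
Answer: 6*√694 ≈ 158.06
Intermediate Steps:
V(L) = 0
√(V(93) + 24984) = √(0 + 24984) = √24984 = 6*√694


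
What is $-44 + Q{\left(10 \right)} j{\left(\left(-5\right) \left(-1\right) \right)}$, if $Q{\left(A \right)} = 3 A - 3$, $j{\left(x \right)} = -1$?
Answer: $-71$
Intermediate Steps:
$Q{\left(A \right)} = -3 + 3 A$
$-44 + Q{\left(10 \right)} j{\left(\left(-5\right) \left(-1\right) \right)} = -44 + \left(-3 + 3 \cdot 10\right) \left(-1\right) = -44 + \left(-3 + 30\right) \left(-1\right) = -44 + 27 \left(-1\right) = -44 - 27 = -71$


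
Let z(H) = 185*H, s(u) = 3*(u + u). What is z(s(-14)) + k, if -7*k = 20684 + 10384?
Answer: -139848/7 ≈ -19978.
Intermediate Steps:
s(u) = 6*u (s(u) = 3*(2*u) = 6*u)
k = -31068/7 (k = -(20684 + 10384)/7 = -⅐*31068 = -31068/7 ≈ -4438.3)
z(s(-14)) + k = 185*(6*(-14)) - 31068/7 = 185*(-84) - 31068/7 = -15540 - 31068/7 = -139848/7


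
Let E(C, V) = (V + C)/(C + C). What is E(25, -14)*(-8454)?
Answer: -46497/25 ≈ -1859.9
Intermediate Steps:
E(C, V) = (C + V)/(2*C) (E(C, V) = (C + V)/((2*C)) = (C + V)*(1/(2*C)) = (C + V)/(2*C))
E(25, -14)*(-8454) = ((1/2)*(25 - 14)/25)*(-8454) = ((1/2)*(1/25)*11)*(-8454) = (11/50)*(-8454) = -46497/25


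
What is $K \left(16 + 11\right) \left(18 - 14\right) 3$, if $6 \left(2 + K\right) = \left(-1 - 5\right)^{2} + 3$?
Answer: $1458$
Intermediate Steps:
$K = \frac{9}{2}$ ($K = -2 + \frac{\left(-1 - 5\right)^{2} + 3}{6} = -2 + \frac{\left(-6\right)^{2} + 3}{6} = -2 + \frac{36 + 3}{6} = -2 + \frac{1}{6} \cdot 39 = -2 + \frac{13}{2} = \frac{9}{2} \approx 4.5$)
$K \left(16 + 11\right) \left(18 - 14\right) 3 = \frac{9 \left(16 + 11\right) \left(18 - 14\right)}{2} \cdot 3 = \frac{9 \cdot 27 \cdot 4}{2} \cdot 3 = \frac{9}{2} \cdot 108 \cdot 3 = 486 \cdot 3 = 1458$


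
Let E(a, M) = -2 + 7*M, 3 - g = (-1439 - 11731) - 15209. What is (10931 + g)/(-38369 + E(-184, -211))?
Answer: -39313/39848 ≈ -0.98657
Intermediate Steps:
g = 28382 (g = 3 - ((-1439 - 11731) - 15209) = 3 - (-13170 - 15209) = 3 - 1*(-28379) = 3 + 28379 = 28382)
(10931 + g)/(-38369 + E(-184, -211)) = (10931 + 28382)/(-38369 + (-2 + 7*(-211))) = 39313/(-38369 + (-2 - 1477)) = 39313/(-38369 - 1479) = 39313/(-39848) = 39313*(-1/39848) = -39313/39848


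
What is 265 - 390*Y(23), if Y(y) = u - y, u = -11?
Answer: 13525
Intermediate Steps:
Y(y) = -11 - y
265 - 390*Y(23) = 265 - 390*(-11 - 1*23) = 265 - 390*(-11 - 23) = 265 - 390*(-34) = 265 + 13260 = 13525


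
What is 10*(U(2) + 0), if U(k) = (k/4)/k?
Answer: 5/2 ≈ 2.5000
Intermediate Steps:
U(k) = ¼ (U(k) = (k*(¼))/k = (k/4)/k = ¼)
10*(U(2) + 0) = 10*(¼ + 0) = 10*(¼) = 5/2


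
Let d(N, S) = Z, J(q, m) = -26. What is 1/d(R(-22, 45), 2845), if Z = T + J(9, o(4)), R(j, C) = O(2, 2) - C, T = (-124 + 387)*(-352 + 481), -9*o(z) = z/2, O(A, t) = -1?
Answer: 1/33901 ≈ 2.9498e-5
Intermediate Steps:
o(z) = -z/18 (o(z) = -z/(9*2) = -z/18)
T = 33927 (T = 263*129 = 33927)
R(j, C) = -1 - C
Z = 33901 (Z = 33927 - 26 = 33901)
d(N, S) = 33901
1/d(R(-22, 45), 2845) = 1/33901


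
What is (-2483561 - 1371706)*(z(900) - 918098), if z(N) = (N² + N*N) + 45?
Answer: -2706193104849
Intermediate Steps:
z(N) = 45 + 2*N² (z(N) = (N² + N²) + 45 = 2*N² + 45 = 45 + 2*N²)
(-2483561 - 1371706)*(z(900) - 918098) = (-2483561 - 1371706)*((45 + 2*900²) - 918098) = -3855267*((45 + 2*810000) - 918098) = -3855267*((45 + 1620000) - 918098) = -3855267*(1620045 - 918098) = -3855267*701947 = -2706193104849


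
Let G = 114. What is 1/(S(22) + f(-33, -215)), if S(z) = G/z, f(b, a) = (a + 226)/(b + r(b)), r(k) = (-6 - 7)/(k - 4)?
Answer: 13288/64379 ≈ 0.20640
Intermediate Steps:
r(k) = -13/(-4 + k)
f(b, a) = (226 + a)/(b - 13/(-4 + b)) (f(b, a) = (a + 226)/(b - 13/(-4 + b)) = (226 + a)/(b - 13/(-4 + b)))
S(z) = 114/z
1/(S(22) + f(-33, -215)) = 1/(114/22 + (-4 - 33)*(226 - 215)/(-13 - 33*(-4 - 33))) = 1/(114*(1/22) - 37*11/(-13 - 33*(-37))) = 1/(57/11 - 37*11/(-13 + 1221)) = 1/(57/11 - 37*11/1208) = 1/(57/11 + (1/1208)*(-37)*11) = 1/(57/11 - 407/1208) = 1/(64379/13288) = 13288/64379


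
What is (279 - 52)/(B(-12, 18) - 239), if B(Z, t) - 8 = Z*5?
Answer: -227/291 ≈ -0.78007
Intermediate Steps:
B(Z, t) = 8 + 5*Z (B(Z, t) = 8 + Z*5 = 8 + 5*Z)
(279 - 52)/(B(-12, 18) - 239) = (279 - 52)/((8 + 5*(-12)) - 239) = 227/((8 - 60) - 239) = 227/(-52 - 239) = 227/(-291) = 227*(-1/291) = -227/291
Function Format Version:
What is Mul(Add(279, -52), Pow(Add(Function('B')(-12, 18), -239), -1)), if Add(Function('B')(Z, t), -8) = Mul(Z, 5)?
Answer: Rational(-227, 291) ≈ -0.78007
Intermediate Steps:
Function('B')(Z, t) = Add(8, Mul(5, Z)) (Function('B')(Z, t) = Add(8, Mul(Z, 5)) = Add(8, Mul(5, Z)))
Mul(Add(279, -52), Pow(Add(Function('B')(-12, 18), -239), -1)) = Mul(Add(279, -52), Pow(Add(Add(8, Mul(5, -12)), -239), -1)) = Mul(227, Pow(Add(Add(8, -60), -239), -1)) = Mul(227, Pow(Add(-52, -239), -1)) = Mul(227, Pow(-291, -1)) = Mul(227, Rational(-1, 291)) = Rational(-227, 291)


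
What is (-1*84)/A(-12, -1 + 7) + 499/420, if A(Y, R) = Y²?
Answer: 127/210 ≈ 0.60476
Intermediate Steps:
(-1*84)/A(-12, -1 + 7) + 499/420 = (-1*84)/((-12)²) + 499/420 = -84/144 + 499*(1/420) = -84*1/144 + 499/420 = -7/12 + 499/420 = 127/210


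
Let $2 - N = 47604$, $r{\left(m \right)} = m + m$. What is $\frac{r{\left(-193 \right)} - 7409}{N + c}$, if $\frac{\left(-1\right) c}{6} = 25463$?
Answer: $\frac{1559}{40076} \approx 0.038901$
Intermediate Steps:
$c = -152778$ ($c = \left(-6\right) 25463 = -152778$)
$r{\left(m \right)} = 2 m$
$N = -47602$ ($N = 2 - 47604 = -47602$)
$\frac{r{\left(-193 \right)} - 7409}{N + c} = \frac{2 \left(-193\right) - 7409}{-47602 - 152778} = \frac{-386 - 7409}{-200380} = \left(-7795\right) \left(- \frac{1}{200380}\right) = \frac{1559}{40076}$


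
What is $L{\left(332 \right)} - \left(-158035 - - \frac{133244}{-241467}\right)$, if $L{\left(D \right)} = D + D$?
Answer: $\frac{38320704677}{241467} \approx 1.587 \cdot 10^{5}$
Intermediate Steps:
$L{\left(D \right)} = 2 D$
$L{\left(332 \right)} - \left(-158035 - - \frac{133244}{-241467}\right) = 2 \cdot 332 - \left(-158035 - - \frac{133244}{-241467}\right) = 664 - \left(-158035 - \left(-133244\right) \left(- \frac{1}{241467}\right)\right) = 664 - \left(-158035 - \frac{133244}{241467}\right) = 664 - - \frac{38160370589}{241467} = 664 + \frac{38160370589}{241467} = \frac{38320704677}{241467}$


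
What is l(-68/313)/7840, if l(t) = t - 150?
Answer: -23509/1226960 ≈ -0.019160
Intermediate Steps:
l(t) = -150 + t
l(-68/313)/7840 = (-150 - 68/313)/7840 = (-150 - 68*1/313)*(1/7840) = (-150 - 68/313)*(1/7840) = -47018/313*1/7840 = -23509/1226960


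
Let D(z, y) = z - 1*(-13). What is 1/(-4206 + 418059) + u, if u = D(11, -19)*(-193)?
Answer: -1916967095/413853 ≈ -4632.0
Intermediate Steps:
D(z, y) = 13 + z (D(z, y) = z + 13 = 13 + z)
u = -4632 (u = (13 + 11)*(-193) = 24*(-193) = -4632)
1/(-4206 + 418059) + u = 1/(-4206 + 418059) - 4632 = 1/413853 - 4632 = -1916967095/413853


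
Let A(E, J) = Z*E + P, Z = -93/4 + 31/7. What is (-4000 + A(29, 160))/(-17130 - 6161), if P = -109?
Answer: 130335/652148 ≈ 0.19985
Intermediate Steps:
Z = -527/28 (Z = -93*1/4 + 31*(1/7) = -93/4 + 31/7 = -527/28 ≈ -18.821)
A(E, J) = -109 - 527*E/28 (A(E, J) = -527*E/28 - 109 = -109 - 527*E/28)
(-4000 + A(29, 160))/(-17130 - 6161) = (-4000 + (-109 - 527/28*29))/(-17130 - 6161) = (-4000 + (-109 - 15283/28))/(-23291) = (-4000 - 18335/28)*(-1/23291) = -130335/28*(-1/23291) = 130335/652148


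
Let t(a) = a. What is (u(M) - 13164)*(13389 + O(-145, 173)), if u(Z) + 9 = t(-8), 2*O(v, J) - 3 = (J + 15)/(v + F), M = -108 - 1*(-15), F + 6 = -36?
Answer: -66008589479/374 ≈ -1.7649e+8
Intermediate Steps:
F = -42 (F = -6 - 36 = -42)
M = -93 (M = -108 + 15 = -93)
O(v, J) = 3/2 + (15 + J)/(2*(-42 + v)) (O(v, J) = 3/2 + ((J + 15)/(v - 42))/2 = 3/2 + ((15 + J)/(-42 + v))/2 = 3/2 + (15 + J)/(2*(-42 + v)))
u(Z) = -17 (u(Z) = -9 - 8 = -17)
(u(M) - 13164)*(13389 + O(-145, 173)) = (-17 - 13164)*(13389 + (-111 + 173 + 3*(-145))/(2*(-42 - 145))) = -13181*(13389 + (½)*(-111 + 173 - 435)/(-187)) = -13181*(13389 + (½)*(-1/187)*(-373)) = -13181*(13389 + 373/374) = -13181*5007859/374 = -66008589479/374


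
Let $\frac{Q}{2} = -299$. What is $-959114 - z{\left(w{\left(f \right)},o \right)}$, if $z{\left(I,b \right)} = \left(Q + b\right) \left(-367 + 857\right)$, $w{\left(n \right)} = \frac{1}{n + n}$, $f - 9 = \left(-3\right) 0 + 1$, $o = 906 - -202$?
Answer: $-1209014$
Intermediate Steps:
$Q = -598$ ($Q = 2 \left(-299\right) = -598$)
$o = 1108$ ($o = 906 + 202 = 1108$)
$f = 10$ ($f = 9 + \left(\left(-3\right) 0 + 1\right) = 9 + \left(0 + 1\right) = 9 + 1 = 10$)
$w{\left(n \right)} = \frac{1}{2 n}$
$z{\left(I,b \right)} = -293020 + 490 b$ ($z{\left(I,b \right)} = \left(-598 + b\right) \left(-367 + 857\right) = \left(-598 + b\right) 490 = -293020 + 490 b$)
$-959114 - z{\left(w{\left(f \right)},o \right)} = -959114 - \left(-293020 + 490 \cdot 1108\right) = -959114 - \left(-293020 + 542920\right) = -959114 - 249900 = -1209014$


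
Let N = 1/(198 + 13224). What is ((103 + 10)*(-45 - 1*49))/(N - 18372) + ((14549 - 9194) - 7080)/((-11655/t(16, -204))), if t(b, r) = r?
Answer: -1891400609704/63866546597 ≈ -29.615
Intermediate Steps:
N = 1/13422 ≈ 7.4505e-5
((103 + 10)*(-45 - 1*49))/(N - 18372) + ((14549 - 9194) - 7080)/((-11655/t(16, -204))) = ((103 + 10)*(-45 - 1*49))/(1/13422 - 18372) + ((14549 - 9194) - 7080)/((-11655/(-204))) = (113*(-45 - 49))/(-246588983/13422) + (5355 - 7080)/((-11655*(-1/204))) = (113*(-94))*(-13422/246588983) - 1725/3885/68 = -10622*(-13422/246588983) - 1725*68/3885 = 142568484/246588983 - 7820/259 = -1891400609704/63866546597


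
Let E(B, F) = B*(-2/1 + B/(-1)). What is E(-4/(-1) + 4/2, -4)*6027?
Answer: -289296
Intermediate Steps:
E(B, F) = B*(-2 - B) (E(B, F) = B*(-2*1 + B*(-1)) = B*(-2 - B))
E(-4/(-1) + 4/2, -4)*6027 = -(-4/(-1) + 4/2)*(2 + (-4/(-1) + 4/2))*6027 = -(-4*(-1) + 4*(½))*(2 + (-4*(-1) + 4*(½)))*6027 = -(4 + 2)*(2 + (4 + 2))*6027 = -1*6*(2 + 6)*6027 = -1*6*8*6027 = -48*6027 = -289296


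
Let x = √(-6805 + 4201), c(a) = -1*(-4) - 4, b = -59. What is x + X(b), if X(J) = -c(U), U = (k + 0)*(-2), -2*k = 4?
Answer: 2*I*√651 ≈ 51.029*I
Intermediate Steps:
k = -2 (k = -½*4 = -2)
U = 4 (U = (-2 + 0)*(-2) = -2*(-2) = 4)
c(a) = 0 (c(a) = 4 - 4 = 0)
X(J) = 0 (X(J) = -1*0 = 0)
x = 2*I*√651 (x = √(-2604) = 2*I*√651 ≈ 51.029*I)
x + X(b) = 2*I*√651 + 0 = 2*I*√651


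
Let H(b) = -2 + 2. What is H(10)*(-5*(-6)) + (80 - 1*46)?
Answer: 34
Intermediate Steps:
H(b) = 0
H(10)*(-5*(-6)) + (80 - 1*46) = 0*(-5*(-6)) + (80 - 1*46) = 0*30 + (80 - 46) = 0 + 34 = 34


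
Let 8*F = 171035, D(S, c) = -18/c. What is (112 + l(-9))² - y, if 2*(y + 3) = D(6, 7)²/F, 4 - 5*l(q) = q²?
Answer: 391151428572/41903575 ≈ 9334.6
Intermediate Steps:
l(q) = ⅘ - q²/5
F = 171035/8 (F = (⅛)*171035 = 171035/8 ≈ 21379.)
y = -25140849/8380715 (y = -3 + ((-18/7)²/(171035/8))/2 = -3 + ((-18*⅐)²*(8/171035))/2 = -3 + ((-18/7)²*(8/171035))/2 = -3 + ((324/49)*(8/171035))/2 = -3 + (½)*(2592/8380715) = -3 + 1296/8380715 = -25140849/8380715 ≈ -2.9998)
(112 + l(-9))² - y = (112 + (⅘ - ⅕*(-9)²))² - 1*(-25140849/8380715) = (112 + (⅘ - ⅕*81))² + 25140849/8380715 = (112 + (⅘ - 81/5))² + 25140849/8380715 = (112 - 77/5)² + 25140849/8380715 = (483/5)² + 25140849/8380715 = 233289/25 + 25140849/8380715 = 391151428572/41903575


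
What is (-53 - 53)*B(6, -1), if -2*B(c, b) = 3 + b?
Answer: 106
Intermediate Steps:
B(c, b) = -3/2 - b/2 (B(c, b) = -(3 + b)/2 = -3/2 - b/2)
(-53 - 53)*B(6, -1) = (-53 - 53)*(-3/2 - 1/2*(-1)) = -106*(-3/2 + 1/2) = -106*(-1) = 106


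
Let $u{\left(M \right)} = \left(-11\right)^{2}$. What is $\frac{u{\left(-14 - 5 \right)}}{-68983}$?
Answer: $- \frac{121}{68983} \approx -0.0017541$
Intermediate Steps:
$u{\left(M \right)} = 121$
$\frac{u{\left(-14 - 5 \right)}}{-68983} = \frac{121}{-68983} = 121 \left(- \frac{1}{68983}\right) = - \frac{121}{68983}$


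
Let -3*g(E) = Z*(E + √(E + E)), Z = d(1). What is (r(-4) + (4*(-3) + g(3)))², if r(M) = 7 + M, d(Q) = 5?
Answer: 638/3 + 140*√6/3 ≈ 326.98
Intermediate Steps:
Z = 5
g(E) = -5*E/3 - 5*√2*√E/3 (g(E) = -5*(E + √(E + E))/3 = -5*(E + √(2*E))/3 = -5*(E + √2*√E)/3 = -(5*E + 5*√2*√E)/3 = -5*E/3 - 5*√2*√E/3)
(r(-4) + (4*(-3) + g(3)))² = ((7 - 4) + (4*(-3) + (-5/3*3 - 5*√2*√3/3)))² = (3 + (-12 + (-5 - 5*√6/3)))² = (3 + (-17 - 5*√6/3))² = (-14 - 5*√6/3)²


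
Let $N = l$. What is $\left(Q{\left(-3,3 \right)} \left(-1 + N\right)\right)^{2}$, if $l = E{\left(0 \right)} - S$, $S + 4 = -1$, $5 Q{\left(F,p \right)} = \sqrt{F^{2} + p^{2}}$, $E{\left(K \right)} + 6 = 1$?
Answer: $\frac{18}{25} \approx 0.72$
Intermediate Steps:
$E{\left(K \right)} = -5$ ($E{\left(K \right)} = -6 + 1 = -5$)
$Q{\left(F,p \right)} = \frac{\sqrt{F^{2} + p^{2}}}{5}$
$S = -5$ ($S = -4 - 1 = -5$)
$l = 0$ ($l = -5 - -5 = -5 + 5 = 0$)
$N = 0$
$\left(Q{\left(-3,3 \right)} \left(-1 + N\right)\right)^{2} = \left(\frac{\sqrt{\left(-3\right)^{2} + 3^{2}}}{5} \left(-1 + 0\right)\right)^{2} = \left(\frac{\sqrt{9 + 9}}{5} \left(-1\right)\right)^{2} = \left(\frac{\sqrt{18}}{5} \left(-1\right)\right)^{2} = \left(\frac{3 \sqrt{2}}{5} \left(-1\right)\right)^{2} = \left(- \frac{3 \sqrt{2}}{5}\right)^{2} = \frac{18}{25}$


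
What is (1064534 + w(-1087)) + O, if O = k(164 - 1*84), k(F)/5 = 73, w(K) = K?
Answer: 1063812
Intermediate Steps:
k(F) = 365 (k(F) = 5*73 = 365)
O = 365
(1064534 + w(-1087)) + O = (1064534 - 1087) + 365 = 1063447 + 365 = 1063812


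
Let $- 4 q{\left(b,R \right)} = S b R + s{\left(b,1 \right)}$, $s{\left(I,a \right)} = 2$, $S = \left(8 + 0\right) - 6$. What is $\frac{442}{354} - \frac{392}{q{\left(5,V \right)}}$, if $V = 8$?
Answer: $\frac{147829}{7257} \approx 20.371$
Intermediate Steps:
$S = 2$ ($S = 8 - 6 = 2$)
$q{\left(b,R \right)} = - \frac{1}{2} - \frac{R b}{2}$ ($q{\left(b,R \right)} = - \frac{2 b R + 2}{4} = - \frac{2 R b + 2}{4} = - \frac{2 + 2 R b}{4} = - \frac{1}{2} - \frac{R b}{2}$)
$\frac{442}{354} - \frac{392}{q{\left(5,V \right)}} = \frac{442}{354} - \frac{392}{- \frac{1}{2} - 4 \cdot 5} = 442 \cdot \frac{1}{354} - \frac{392}{- \frac{1}{2} - 20} = \frac{221}{177} - \frac{392}{- \frac{41}{2}} = \frac{221}{177} - - \frac{784}{41} = \frac{221}{177} + \frac{784}{41} = \frac{147829}{7257}$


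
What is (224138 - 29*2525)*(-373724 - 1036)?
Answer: -56556155880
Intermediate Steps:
(224138 - 29*2525)*(-373724 - 1036) = (224138 - 73225)*(-374760) = 150913*(-374760) = -56556155880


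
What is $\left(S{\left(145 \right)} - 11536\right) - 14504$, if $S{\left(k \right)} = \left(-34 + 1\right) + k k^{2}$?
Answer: $3022552$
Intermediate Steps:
$S{\left(k \right)} = -33 + k^{3}$
$\left(S{\left(145 \right)} - 11536\right) - 14504 = \left(\left(-33 + 145^{3}\right) - 11536\right) - 14504 = \left(\left(-33 + 3048625\right) - 11536\right) - 14504 = \left(3048592 - 11536\right) - 14504 = 3037056 - 14504 = 3022552$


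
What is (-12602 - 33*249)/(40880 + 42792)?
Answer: -20819/83672 ≈ -0.24882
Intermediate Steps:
(-12602 - 33*249)/(40880 + 42792) = (-12602 - 8217)/83672 = -20819*1/83672 = -20819/83672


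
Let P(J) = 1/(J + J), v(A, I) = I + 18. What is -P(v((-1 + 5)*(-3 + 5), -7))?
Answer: -1/22 ≈ -0.045455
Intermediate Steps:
v(A, I) = 18 + I
P(J) = 1/(2*J)
-P(v((-1 + 5)*(-3 + 5), -7)) = -1/(2*(18 - 7)) = -1/(2*11) = -1*1/22 = -1/22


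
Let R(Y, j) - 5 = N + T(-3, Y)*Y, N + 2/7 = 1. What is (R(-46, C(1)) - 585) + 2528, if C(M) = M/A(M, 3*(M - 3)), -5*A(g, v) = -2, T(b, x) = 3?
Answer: 12675/7 ≈ 1810.7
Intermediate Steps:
N = 5/7 (N = -2/7 + 1 = 5/7 ≈ 0.71429)
A(g, v) = ⅖ (A(g, v) = -⅕*(-2) = ⅖)
C(M) = 5*M/2 (C(M) = M/(⅖) = M*(5/2) = 5*M/2)
R(Y, j) = 40/7 + 3*Y (R(Y, j) = 5 + (5/7 + 3*Y) = 40/7 + 3*Y)
(R(-46, C(1)) - 585) + 2528 = ((40/7 + 3*(-46)) - 585) + 2528 = ((40/7 - 138) - 585) + 2528 = (-926/7 - 585) + 2528 = -5021/7 + 2528 = 12675/7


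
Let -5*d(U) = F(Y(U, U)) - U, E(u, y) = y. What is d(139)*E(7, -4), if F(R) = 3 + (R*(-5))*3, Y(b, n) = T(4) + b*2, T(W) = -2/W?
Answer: -17194/5 ≈ -3438.8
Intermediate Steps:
Y(b, n) = -½ + 2*b (Y(b, n) = -2/4 + b*2 = -2*¼ + 2*b = -½ + 2*b)
F(R) = 3 - 15*R (F(R) = 3 - 5*R*3 = 3 - 15*R)
d(U) = -21/10 + 31*U/5 (d(U) = -((3 - 15*(-½ + 2*U)) - U)/5 = -((3 + (15/2 - 30*U)) - U)/5 = -((21/2 - 30*U) - U)/5 = -(21/2 - 31*U)/5 = -21/10 + 31*U/5)
d(139)*E(7, -4) = (-21/10 + (31/5)*139)*(-4) = (-21/10 + 4309/5)*(-4) = (8597/10)*(-4) = -17194/5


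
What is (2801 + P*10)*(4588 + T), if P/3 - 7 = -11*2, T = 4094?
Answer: 20411382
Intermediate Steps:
P = -45 (P = 21 + 3*(-11*2) = 21 + 3*(-22) = 21 - 66 = -45)
(2801 + P*10)*(4588 + T) = (2801 - 45*10)*(4588 + 4094) = (2801 - 450)*8682 = 2351*8682 = 20411382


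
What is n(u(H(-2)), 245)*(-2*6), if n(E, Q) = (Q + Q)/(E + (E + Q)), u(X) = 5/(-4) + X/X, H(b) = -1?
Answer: -3920/163 ≈ -24.049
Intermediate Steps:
u(X) = -¼ (u(X) = 5*(-¼) + 1 = -5/4 + 1 = -¼)
n(E, Q) = 2*Q/(Q + 2*E) (n(E, Q) = (2*Q)/(Q + 2*E) = 2*Q/(Q + 2*E))
n(u(H(-2)), 245)*(-2*6) = (2*245/(245 + 2*(-¼)))*(-2*6) = (2*245/(245 - ½))*(-12) = (2*245/(489/2))*(-12) = (2*245*(2/489))*(-12) = (980/489)*(-12) = -3920/163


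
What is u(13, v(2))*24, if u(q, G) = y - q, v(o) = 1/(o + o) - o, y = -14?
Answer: -648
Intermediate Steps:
v(o) = 1/(2*o) - o
u(q, G) = -14 - q
u(13, v(2))*24 = (-14 - 1*13)*24 = (-14 - 13)*24 = -27*24 = -648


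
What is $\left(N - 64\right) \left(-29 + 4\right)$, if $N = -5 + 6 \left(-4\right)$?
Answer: $2325$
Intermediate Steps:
$N = -29$ ($N = -5 - 24 = -29$)
$\left(N - 64\right) \left(-29 + 4\right) = \left(-29 - 64\right) \left(-29 + 4\right) = \left(-29 - 64\right) \left(-25\right) = \left(-93\right) \left(-25\right) = 2325$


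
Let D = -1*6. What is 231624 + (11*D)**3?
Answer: -55872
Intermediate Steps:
D = -6
231624 + (11*D)**3 = 231624 + (11*(-6))**3 = 231624 + (-66)**3 = 231624 - 287496 = -55872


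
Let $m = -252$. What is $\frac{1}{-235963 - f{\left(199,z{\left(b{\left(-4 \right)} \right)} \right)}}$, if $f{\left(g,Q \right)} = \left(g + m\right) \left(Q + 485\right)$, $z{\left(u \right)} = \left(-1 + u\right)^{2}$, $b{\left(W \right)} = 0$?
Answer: $- \frac{1}{210205} \approx -4.7573 \cdot 10^{-6}$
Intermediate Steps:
$f{\left(g,Q \right)} = \left(-252 + g\right) \left(485 + Q\right)$ ($f{\left(g,Q \right)} = \left(g - 252\right) \left(Q + 485\right) = \left(-252 + g\right) \left(485 + Q\right)$)
$\frac{1}{-235963 - f{\left(199,z{\left(b{\left(-4 \right)} \right)} \right)}} = \frac{1}{-235963 - \left(-122220 - 252 \left(-1 + 0\right)^{2} + 485 \cdot 199 + \left(-1 + 0\right)^{2} \cdot 199\right)} = \frac{1}{-235963 - \left(-122220 - 252 \left(-1\right)^{2} + 96515 + \left(-1\right)^{2} \cdot 199\right)} = \frac{1}{-235963 - \left(-122220 - 252 + 96515 + 1 \cdot 199\right)} = \frac{1}{-235963 - \left(-122220 - 252 + 96515 + 199\right)} = \frac{1}{-235963 - -25758} = \frac{1}{-235963 + 25758} = \frac{1}{-210205} = - \frac{1}{210205}$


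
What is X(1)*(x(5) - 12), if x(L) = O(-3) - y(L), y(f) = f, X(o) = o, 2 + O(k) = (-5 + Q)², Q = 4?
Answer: -18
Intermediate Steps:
O(k) = -1 (O(k) = -2 + (-5 + 4)² = -2 + (-1)² = -2 + 1 = -1)
x(L) = -1 - L
X(1)*(x(5) - 12) = 1*((-1 - 1*5) - 12) = 1*((-1 - 5) - 12) = 1*(-6 - 12) = 1*(-18) = -18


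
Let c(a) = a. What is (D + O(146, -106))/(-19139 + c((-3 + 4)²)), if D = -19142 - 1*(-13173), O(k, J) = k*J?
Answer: 21445/19138 ≈ 1.1205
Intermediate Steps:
O(k, J) = J*k
D = -5969 (D = -19142 + 13173 = -5969)
(D + O(146, -106))/(-19139 + c((-3 + 4)²)) = (-5969 - 106*146)/(-19139 + (-3 + 4)²) = (-5969 - 15476)/(-19139 + 1²) = -21445/(-19139 + 1) = -21445/(-19138) = -21445*(-1/19138) = 21445/19138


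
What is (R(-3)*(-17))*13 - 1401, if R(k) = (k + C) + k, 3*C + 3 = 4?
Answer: -446/3 ≈ -148.67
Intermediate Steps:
C = ⅓ (C = -1 + (⅓)*4 = -1 + 4/3 = ⅓ ≈ 0.33333)
R(k) = ⅓ + 2*k (R(k) = (k + ⅓) + k = (⅓ + k) + k = ⅓ + 2*k)
(R(-3)*(-17))*13 - 1401 = ((⅓ + 2*(-3))*(-17))*13 - 1401 = ((⅓ - 6)*(-17))*13 - 1401 = -17/3*(-17)*13 - 1401 = (289/3)*13 - 1401 = 3757/3 - 1401 = -446/3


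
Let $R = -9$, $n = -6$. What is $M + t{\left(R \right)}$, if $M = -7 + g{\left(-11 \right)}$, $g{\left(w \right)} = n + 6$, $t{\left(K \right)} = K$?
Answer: $-16$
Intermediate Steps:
$g{\left(w \right)} = 0$ ($g{\left(w \right)} = -6 + 6 = 0$)
$M = -7$ ($M = -7 + 0 = -7$)
$M + t{\left(R \right)} = -7 - 9 = -16$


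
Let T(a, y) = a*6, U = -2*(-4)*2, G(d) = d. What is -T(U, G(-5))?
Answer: -96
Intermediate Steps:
U = 16 (U = 8*2 = 16)
T(a, y) = 6*a
-T(U, G(-5)) = -6*16 = -1*96 = -96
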